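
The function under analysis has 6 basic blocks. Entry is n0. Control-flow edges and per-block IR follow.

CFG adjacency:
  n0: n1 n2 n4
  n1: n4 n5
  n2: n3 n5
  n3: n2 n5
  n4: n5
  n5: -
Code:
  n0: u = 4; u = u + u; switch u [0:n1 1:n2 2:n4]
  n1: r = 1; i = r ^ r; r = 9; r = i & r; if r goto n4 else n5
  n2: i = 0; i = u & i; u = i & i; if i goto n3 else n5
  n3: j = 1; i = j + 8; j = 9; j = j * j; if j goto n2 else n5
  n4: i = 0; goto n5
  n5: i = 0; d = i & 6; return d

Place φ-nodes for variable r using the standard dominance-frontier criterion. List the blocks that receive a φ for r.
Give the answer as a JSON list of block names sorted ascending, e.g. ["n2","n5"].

Answer: ["n4", "n5"]

Analysis:
idom tree: n1←n0 n2←n0 n3←n2 n4←n0 n5←n0
Dom∩ at merges:
  n2: preds {n0,n3}: {n0} ∩ {n0,n2,n3} = {n0}; idom=n0
  n4: preds {n0,n1}: {n0} ∩ {n0,n1} = {n0}; idom=n0
  n5: preds {n1,n2,n3,n4}: {n0,n1} ∩ {n0,n2} ∩ {n0,n2,n3} ∩ {n0,n4} = {n0}; idom=n0

Frontier:
  join n2 pred n0: · stop@n0
  join n2 pred n3: n3→n2 stop@n0
  join n4 pred n0: · stop@n0
  join n4 pred n1: n1 stop@n0
  join n5 pred n1: n1 stop@n0
  join n5 pred n2: n2 stop@n0
  join n5 pred n3: n3→n2 stop@n0
  join n5 pred n4: n4 stop@n0
  n0: DF=∅
  n1: DF={n4,n5}
  n2: DF={n2,n5}
  n3: DF={n2,n5}
  n4: DF={n5}
  n5: DF=∅

φ for r: defs {n1}
  DF⁺ = {n4,n5}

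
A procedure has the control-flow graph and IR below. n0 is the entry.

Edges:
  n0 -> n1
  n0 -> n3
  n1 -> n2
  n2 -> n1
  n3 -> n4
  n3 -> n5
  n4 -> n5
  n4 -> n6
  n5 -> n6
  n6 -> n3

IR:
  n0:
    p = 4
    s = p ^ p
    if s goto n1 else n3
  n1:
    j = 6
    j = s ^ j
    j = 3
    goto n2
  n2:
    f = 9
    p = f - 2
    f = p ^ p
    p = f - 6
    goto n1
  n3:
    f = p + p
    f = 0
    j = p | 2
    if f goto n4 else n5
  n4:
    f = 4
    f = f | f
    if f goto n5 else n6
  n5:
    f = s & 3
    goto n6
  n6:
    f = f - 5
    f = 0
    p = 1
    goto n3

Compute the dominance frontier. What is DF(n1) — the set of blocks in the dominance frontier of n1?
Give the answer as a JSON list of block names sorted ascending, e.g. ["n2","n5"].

Answer: ["n1"]

Derivation:
idom tree: n1←n0 n2←n1 n3←n0 n4←n3 n5←n3 n6←n3
Join-block Dom:
  n1: preds {n0,n2}: {n0} ∩ {n0,n1,n2} = {n0}; idom=n0
  n3: preds {n0,n6}: {n0} ∩ {n0,n3,n6} = {n0}; idom=n0
  n5: preds {n3,n4}: {n0,n3} ∩ {n0,n3,n4} = {n0,n3}; idom=n3
  n6: preds {n4,n5}: {n0,n3,n4} ∩ {n0,n3,n5} = {n0,n3}; idom=n3

DF derivation:
  n1←n0: walk · to n0
  n1←n2: walk n2→n1 to n0
  n3←n0: walk · to n0
  n3←n6: walk n6→n3 to n0
  n5←n3: walk · to n3
  n5←n4: walk n4 to n3
  n6←n4: walk n4 to n3
  n6←n5: walk n5 to n3
  n0: DF=∅
  n1: DF={n1}
  n2: DF={n1}
  n3: DF={n3}
  n4: DF={n5,n6}
  n5: DF={n6}
  n6: DF={n3}

DF(n1) = ["n1"]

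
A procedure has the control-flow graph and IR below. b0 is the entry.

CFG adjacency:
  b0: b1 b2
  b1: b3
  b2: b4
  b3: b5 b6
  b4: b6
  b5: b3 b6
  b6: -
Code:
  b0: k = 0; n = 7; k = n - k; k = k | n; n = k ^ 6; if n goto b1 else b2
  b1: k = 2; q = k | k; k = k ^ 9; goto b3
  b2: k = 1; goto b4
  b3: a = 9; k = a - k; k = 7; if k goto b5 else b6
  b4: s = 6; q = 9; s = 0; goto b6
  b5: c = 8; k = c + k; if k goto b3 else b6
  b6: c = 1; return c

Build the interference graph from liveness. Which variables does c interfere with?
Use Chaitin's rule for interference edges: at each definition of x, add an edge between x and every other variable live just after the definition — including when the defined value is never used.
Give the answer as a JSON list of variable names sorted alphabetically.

Answer: ["k"]

Analysis:
Per-block:
  b0: def={k,n} ue=∅
  b1: def={k,q} ue=∅
  b2: def={k} ue=∅
  b3: def={a,k} ue={k}
  b4: def={q,s} ue=∅
  b5: def={c,k} ue={k}
  b6: def={c} ue=∅

Liveness:
  b0 li=∅ lo=∅
  b1 li=∅ lo={k}
  b2 li=∅ lo=∅
  b3 li={k} lo={k}
  b4 li=∅ lo=∅
  b5 li={k} lo={k}
  b6 li=∅ lo=∅

Interfere edges:
  a↔{k}
  c↔{k}
  k↔{a,c,n,q}
  n↔{k}
  q↔{k}
  s↔∅

N(c) = ["k"]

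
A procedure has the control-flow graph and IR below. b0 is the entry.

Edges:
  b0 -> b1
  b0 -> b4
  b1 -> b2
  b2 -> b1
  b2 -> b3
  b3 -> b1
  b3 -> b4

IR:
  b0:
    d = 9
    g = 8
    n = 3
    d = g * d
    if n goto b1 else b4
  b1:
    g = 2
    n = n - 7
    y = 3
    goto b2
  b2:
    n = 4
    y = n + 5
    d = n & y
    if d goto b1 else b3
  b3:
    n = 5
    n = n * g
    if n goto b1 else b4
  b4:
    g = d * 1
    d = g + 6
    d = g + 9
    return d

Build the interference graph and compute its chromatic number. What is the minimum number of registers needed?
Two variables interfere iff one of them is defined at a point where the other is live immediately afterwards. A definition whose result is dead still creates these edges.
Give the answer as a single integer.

Answer: 3

Analysis:
def/use:
  b0: {d,g,n} / ∅
  b1: {g,n,y} / {n}
  b2: {d,n,y} / ∅
  b3: {n} / {g}
  b4: {d,g} / {d}

Live sets:
  live b0: ∅→{d,n}
  live b1: {n}→{g}
  live b2: {g}→{d,g,n}
  live b3: {d,g}→{d,n}
  live b4: {d}→∅

Interference:
  d — {g,n}
  g — {d,n,y}
  n — {d,g,y}
  y — {g,n}

Registers:
  lower bound: {d,g,n} mutually conflict ⇒ χ ≥ 3
  3-colouring: c0={g}  c1={n}  c2={d,y}
  χ = 3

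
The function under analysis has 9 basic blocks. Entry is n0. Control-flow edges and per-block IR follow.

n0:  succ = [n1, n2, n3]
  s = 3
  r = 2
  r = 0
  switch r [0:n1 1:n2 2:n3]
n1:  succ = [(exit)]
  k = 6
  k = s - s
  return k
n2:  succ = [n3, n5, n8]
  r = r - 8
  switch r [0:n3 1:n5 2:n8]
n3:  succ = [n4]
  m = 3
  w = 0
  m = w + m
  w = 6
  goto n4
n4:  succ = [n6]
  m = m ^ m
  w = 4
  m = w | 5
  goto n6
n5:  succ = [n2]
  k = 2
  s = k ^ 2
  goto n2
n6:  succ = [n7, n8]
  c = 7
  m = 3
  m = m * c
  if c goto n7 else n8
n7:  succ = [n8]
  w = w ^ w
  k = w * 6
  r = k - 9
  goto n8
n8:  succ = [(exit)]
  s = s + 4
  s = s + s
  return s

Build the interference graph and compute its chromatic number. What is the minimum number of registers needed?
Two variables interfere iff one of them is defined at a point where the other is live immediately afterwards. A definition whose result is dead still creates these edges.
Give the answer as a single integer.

def/use:
  n0: {r,s} / ∅
  n1: {k} / {s}
  n2: {r} / {r}
  n3: {m,w} / ∅
  n4: {m,w} / {m}
  n5: {k,s} / ∅
  n6: {c,m} / ∅
  n7: {k,r,w} / {w}
  n8: {s} / {s}

Liveness:
  live n0: ∅→{r,s}
  live n1: {s}→∅
  live n2: {r,s}→{r,s}
  live n3: {s}→{m,s}
  live n4: {m,s}→{s,w}
  live n5: {r}→{r,s}
  live n6: {s,w}→{s,w}
  live n7: {s,w}→{s}
  live n8: {s}→∅

Interfere edges:
  c — {m,s,w}
  k — {r,s}
  m — {c,s,w}
  r — {k,s}
  s — {c,k,m,r,w}
  w — {c,m,s}

Chromatic number:
  clique {c,m,s,w} ⇒ need ≥ 4
  assign c→r1 k→r1 m→r2 r→r2 s→r0 w→r3 — no edge inside a register ⇒ χ ≤ 4
  χ = 4

Answer: 4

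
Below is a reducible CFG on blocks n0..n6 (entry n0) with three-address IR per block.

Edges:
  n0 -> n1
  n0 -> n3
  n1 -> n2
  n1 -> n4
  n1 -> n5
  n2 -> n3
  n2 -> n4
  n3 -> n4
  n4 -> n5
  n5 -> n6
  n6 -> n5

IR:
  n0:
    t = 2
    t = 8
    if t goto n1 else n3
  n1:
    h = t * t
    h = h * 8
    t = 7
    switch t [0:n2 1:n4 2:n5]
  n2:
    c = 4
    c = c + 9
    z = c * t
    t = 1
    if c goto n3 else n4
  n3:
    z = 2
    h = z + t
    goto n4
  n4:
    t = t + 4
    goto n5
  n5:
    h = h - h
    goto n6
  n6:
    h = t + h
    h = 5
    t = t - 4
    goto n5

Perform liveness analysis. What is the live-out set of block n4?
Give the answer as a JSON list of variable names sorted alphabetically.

def/use:
  n0: {t} / ∅
  n1: {h,t} / {t}
  n2: {c,t,z} / {t}
  n3: {h,z} / {t}
  n4: {t} / {t}
  n5: {h} / {h}
  n6: {h,t} / {h,t}

Liveness:
  live n0: ∅→{t}
  live n1: {t}→{h,t}
  live n2: {h,t}→{h,t}
  live n3: {t}→{h,t}
  live n4: {h,t}→{h,t}
  live n5: {h,t}→{h,t}
  live n6: {h,t}→{h,t}

live-out(n4) = ["h", "t"]

Answer: ["h", "t"]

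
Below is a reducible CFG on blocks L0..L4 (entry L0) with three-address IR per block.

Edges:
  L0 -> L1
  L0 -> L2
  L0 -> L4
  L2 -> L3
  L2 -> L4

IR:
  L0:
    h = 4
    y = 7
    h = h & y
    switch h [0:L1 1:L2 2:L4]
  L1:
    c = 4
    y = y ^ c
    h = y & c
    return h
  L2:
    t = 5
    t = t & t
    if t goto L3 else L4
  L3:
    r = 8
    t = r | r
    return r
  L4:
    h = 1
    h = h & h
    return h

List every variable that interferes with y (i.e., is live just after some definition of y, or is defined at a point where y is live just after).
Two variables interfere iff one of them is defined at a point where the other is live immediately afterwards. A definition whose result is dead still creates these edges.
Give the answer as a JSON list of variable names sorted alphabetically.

def/use:
  L0: {h,y} / ∅
  L1: {c,h,y} / {y}
  L2: {t} / ∅
  L3: {r,t} / ∅
  L4: {h} / ∅

Backward fixpoint:
  L0 li=∅ lo={y}
  L1 li={y} lo=∅
  L2 li=∅ lo=∅
  L3 li=∅ lo=∅
  L4 li=∅ lo=∅

Interference:
  c: {y}
  h: {y}
  r: {t}
  t: {r}
  y: {c,h}

N(y) = ["c", "h"]

Answer: ["c", "h"]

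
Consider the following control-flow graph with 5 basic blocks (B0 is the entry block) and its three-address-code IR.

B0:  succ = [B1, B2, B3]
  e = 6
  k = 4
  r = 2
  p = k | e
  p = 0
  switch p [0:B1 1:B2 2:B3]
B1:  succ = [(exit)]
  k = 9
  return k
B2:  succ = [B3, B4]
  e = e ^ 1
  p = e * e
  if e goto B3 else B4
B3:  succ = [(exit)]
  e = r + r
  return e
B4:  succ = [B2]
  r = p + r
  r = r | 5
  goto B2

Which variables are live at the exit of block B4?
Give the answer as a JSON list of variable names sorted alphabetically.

def/use:
  B0: {e,k,p,r} / ∅
  B1: {k} / ∅
  B2: {e,p} / {e}
  B3: {e} / {r}
  B4: {r} / {p,r}

Backward fixpoint:
  B0: in=∅ out={e,r}
  B1: in=∅ out=∅
  B2: in={e,r} out={e,p,r}
  B3: in={r} out=∅
  B4: in={e,p,r} out={e,r}

live-out(B4) = ["e", "r"]

Answer: ["e", "r"]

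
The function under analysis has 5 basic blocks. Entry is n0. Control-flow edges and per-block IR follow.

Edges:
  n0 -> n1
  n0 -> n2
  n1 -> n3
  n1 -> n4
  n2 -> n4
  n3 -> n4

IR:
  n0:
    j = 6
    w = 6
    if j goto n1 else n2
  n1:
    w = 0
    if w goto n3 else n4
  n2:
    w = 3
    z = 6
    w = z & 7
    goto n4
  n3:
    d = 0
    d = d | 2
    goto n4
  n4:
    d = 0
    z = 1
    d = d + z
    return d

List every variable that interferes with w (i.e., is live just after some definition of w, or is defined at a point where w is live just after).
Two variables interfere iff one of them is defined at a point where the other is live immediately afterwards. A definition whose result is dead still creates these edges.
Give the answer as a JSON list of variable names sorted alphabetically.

Per-block:
  n0: {j,w} / ∅
  n1: {w} / ∅
  n2: {w,z} / ∅
  n3: {d} / ∅
  n4: {d,z} / ∅

Backward fixpoint:
  n0: in=∅ out=∅
  n1: in=∅ out=∅
  n2: in=∅ out=∅
  n3: in=∅ out=∅
  n4: in=∅ out=∅

Interference:
  d↔{z}
  j↔{w}
  w↔{j}
  z↔{d}

N(w) = ["j"]

Answer: ["j"]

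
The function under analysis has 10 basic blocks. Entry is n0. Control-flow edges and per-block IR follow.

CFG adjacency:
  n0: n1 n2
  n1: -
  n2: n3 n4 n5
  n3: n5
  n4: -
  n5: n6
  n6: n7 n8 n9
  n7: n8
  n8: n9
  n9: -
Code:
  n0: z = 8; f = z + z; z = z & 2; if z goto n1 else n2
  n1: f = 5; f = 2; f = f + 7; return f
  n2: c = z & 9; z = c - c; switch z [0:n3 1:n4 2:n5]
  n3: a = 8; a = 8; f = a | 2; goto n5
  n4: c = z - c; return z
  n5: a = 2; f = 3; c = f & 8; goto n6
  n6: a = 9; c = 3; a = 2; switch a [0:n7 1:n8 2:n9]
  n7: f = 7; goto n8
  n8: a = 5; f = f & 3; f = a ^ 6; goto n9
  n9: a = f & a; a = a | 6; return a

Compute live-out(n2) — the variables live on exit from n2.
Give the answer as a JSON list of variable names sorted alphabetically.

Answer: ["c", "z"]

Analysis:
def/use:
  n0: {f,z} / ∅
  n1: {f} / ∅
  n2: {c,z} / {z}
  n3: {a,f} / ∅
  n4: {c} / {c,z}
  n5: {a,c,f} / ∅
  n6: {a,c} / ∅
  n7: {f} / ∅
  n8: {a,f} / {f}
  n9: {a} / {a,f}

Backward fixpoint:
  n0: in=∅ out={z}
  n1: in=∅ out=∅
  n2: in={z} out={c,z}
  n3: in=∅ out=∅
  n4: in={c,z} out=∅
  n5: in=∅ out={f}
  n6: in={f} out={a,f}
  n7: in=∅ out={f}
  n8: in={f} out={a,f}
  n9: in={a,f} out=∅

live-out(n2) = ["c", "z"]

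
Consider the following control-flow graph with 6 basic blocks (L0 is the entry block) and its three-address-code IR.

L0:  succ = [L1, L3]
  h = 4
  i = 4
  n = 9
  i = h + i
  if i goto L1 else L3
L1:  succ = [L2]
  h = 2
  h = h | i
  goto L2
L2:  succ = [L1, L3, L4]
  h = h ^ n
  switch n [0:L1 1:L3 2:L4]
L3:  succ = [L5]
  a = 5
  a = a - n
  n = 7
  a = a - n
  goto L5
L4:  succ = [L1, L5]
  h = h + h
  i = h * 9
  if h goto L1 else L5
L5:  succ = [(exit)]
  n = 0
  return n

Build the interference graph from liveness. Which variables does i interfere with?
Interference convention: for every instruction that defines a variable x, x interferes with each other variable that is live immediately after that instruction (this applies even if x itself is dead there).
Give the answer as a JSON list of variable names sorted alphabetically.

Per-block:
  L0 def {h,i,n} use ∅
  L1 def {h} use {i}
  L2 def {h} use {h,n}
  L3 def {a,n} use {n}
  L4 def {h,i} use {h}
  L5 def {n} use ∅

Live sets:
  L0: in=∅ out={i,n}
  L1: in={i,n} out={h,i,n}
  L2: in={h,i,n} out={h,i,n}
  L3: in={n} out=∅
  L4: in={h,n} out={i,n}
  L5: in=∅ out=∅

Interfere edges:
  a↔{n}
  h↔{i,n}
  i↔{h,n}
  n↔{a,h,i}

N(i) = ["h", "n"]

Answer: ["h", "n"]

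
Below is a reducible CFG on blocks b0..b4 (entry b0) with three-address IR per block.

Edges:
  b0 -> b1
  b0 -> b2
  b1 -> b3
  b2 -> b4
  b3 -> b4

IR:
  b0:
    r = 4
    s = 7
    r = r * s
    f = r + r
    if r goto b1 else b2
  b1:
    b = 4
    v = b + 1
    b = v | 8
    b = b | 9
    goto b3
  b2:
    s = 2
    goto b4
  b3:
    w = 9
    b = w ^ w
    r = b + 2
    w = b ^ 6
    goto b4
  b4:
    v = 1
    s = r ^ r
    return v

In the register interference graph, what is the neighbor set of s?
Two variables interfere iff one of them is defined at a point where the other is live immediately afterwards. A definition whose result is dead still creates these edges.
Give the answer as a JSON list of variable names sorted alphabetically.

Per-block:
  b0: {f,r,s} / ∅
  b1: {b,v} / ∅
  b2: {s} / ∅
  b3: {b,r,w} / ∅
  b4: {s,v} / {r}

Backward fixpoint:
  live b0: ∅→{r}
  live b1: ∅→∅
  live b2: {r}→{r}
  live b3: ∅→{r}
  live b4: {r}→∅

Interference:
  b: {r}
  f: {r}
  r: {b,f,s,v,w}
  s: {r,v}
  v: {r,s}
  w: {r}

N(s) = ["r", "v"]

Answer: ["r", "v"]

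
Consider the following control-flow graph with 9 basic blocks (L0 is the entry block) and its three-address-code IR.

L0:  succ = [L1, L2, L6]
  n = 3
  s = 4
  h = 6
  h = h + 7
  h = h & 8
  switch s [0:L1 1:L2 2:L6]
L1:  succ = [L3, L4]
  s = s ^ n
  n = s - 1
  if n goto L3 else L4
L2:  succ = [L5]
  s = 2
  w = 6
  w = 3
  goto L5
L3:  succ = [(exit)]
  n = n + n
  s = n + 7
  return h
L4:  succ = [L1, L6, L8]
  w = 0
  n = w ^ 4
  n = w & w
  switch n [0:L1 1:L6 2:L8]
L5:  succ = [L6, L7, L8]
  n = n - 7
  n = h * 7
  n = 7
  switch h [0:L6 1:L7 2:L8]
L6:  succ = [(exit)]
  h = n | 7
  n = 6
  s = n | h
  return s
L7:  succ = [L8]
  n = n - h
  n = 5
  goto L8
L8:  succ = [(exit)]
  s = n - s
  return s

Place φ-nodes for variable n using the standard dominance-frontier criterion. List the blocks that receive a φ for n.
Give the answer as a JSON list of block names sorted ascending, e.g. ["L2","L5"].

idom tree: L1←L0 L2←L0 L3←L1 L4←L1 L5←L2 L6←L0 L7←L5 L8←L0
Dom∩ at merges:
  L1: preds {L0,L4}: {L0} ∩ {L0,L1,L4} = {L0}; idom=L0
  L6: preds {L0,L4,L5}: {L0} ∩ {L0,L1,L4} ∩ {L0,L2,L5} = {L0}; idom=L0
  L8: preds {L4,L5,L7}: {L0,L1,L4} ∩ {L0,L2,L5} ∩ {L0,L2,L5,L7} = {L0}; idom=L0

DF walk-up:
  join L1 pred L0: · stop@L0
  join L1 pred L4: L4→L1 stop@L0
  join L6 pred L0: · stop@L0
  join L6 pred L4: L4→L1 stop@L0
  join L6 pred L5: L5→L2 stop@L0
  join L8 pred L4: L4→L1 stop@L0
  join L8 pred L5: L5→L2 stop@L0
  join L8 pred L7: L7→L5→L2 stop@L0
  L0: DF=∅
  L1: DF={L1,L6,L8}
  L2: DF={L6,L8}
  L3: DF=∅
  L4: DF={L1,L6,L8}
  L5: DF={L6,L8}
  L6: DF=∅
  L7: DF={L8}
  L8: DF=∅

φ for n: defs {L0,L1,L3,L4,L5,L6,L7}
  DF⁺ = {L1,L6,L8}

Answer: ["L1", "L6", "L8"]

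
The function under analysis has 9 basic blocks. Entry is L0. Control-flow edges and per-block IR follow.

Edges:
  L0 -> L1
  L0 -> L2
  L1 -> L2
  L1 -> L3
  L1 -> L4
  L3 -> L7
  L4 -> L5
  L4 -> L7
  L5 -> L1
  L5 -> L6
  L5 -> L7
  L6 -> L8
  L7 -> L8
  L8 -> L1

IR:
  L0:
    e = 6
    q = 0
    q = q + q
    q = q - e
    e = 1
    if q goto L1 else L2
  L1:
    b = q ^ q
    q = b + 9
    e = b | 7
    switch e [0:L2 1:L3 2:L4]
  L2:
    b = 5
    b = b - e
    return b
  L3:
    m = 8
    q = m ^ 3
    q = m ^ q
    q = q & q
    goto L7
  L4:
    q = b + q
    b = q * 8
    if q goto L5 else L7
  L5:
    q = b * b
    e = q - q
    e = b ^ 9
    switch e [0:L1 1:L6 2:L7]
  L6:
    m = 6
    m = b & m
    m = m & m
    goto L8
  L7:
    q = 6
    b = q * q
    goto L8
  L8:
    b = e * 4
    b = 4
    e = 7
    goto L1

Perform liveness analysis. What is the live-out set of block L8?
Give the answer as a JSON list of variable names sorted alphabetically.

def/use:
  L0: {e,q} / ∅
  L1: {b,e,q} / {q}
  L2: {b} / {e}
  L3: {m,q} / ∅
  L4: {b,q} / {b,q}
  L5: {e,q} / {b}
  L6: {m} / {b}
  L7: {b,q} / ∅
  L8: {b,e} / {e}

Backward fixpoint:
  L0: in=∅ out={e,q}
  L1: in={q} out={b,e,q}
  L2: in={e} out=∅
  L3: in={e} out={e}
  L4: in={b,e,q} out={b,e}
  L5: in={b} out={b,e,q}
  L6: in={b,e,q} out={e,q}
  L7: in={e} out={e,q}
  L8: in={e,q} out={q}

live-out(L8) = ["q"]

Answer: ["q"]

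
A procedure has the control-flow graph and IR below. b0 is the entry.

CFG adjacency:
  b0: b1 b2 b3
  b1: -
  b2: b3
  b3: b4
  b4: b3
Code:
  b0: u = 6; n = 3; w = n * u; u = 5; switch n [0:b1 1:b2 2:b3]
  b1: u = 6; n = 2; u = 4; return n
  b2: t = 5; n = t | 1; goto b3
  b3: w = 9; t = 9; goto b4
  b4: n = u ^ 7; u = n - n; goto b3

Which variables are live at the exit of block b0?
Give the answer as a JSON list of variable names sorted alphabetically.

def/use:
  b0 def {n,u,w} use ∅
  b1 def {n,u} use ∅
  b2 def {n,t} use ∅
  b3 def {t,w} use ∅
  b4 def {n,u} use {u}

Backward fixpoint:
  b0 li=∅ lo={u}
  b1 li=∅ lo=∅
  b2 li={u} lo={u}
  b3 li={u} lo={u}
  b4 li={u} lo={u}

live-out(b0) = ["u"]

Answer: ["u"]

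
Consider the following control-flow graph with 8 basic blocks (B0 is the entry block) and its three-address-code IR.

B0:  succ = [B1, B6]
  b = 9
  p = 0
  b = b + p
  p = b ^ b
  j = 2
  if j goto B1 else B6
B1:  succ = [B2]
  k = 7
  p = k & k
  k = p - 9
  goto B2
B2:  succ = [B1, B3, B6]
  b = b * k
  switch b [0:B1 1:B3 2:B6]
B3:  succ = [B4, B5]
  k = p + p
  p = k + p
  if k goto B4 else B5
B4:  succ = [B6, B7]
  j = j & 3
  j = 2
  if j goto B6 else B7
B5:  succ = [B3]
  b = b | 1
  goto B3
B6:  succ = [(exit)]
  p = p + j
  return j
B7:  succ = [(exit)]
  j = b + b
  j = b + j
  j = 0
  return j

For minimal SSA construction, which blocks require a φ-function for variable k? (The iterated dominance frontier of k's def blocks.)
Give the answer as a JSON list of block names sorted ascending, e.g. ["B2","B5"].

idom tree: B1←B0 B2←B1 B3←B2 B4←B3 B5←B3 B6←B0 B7←B4
Dom at joins:
  B1: preds {B0,B2}: {B0} ∩ {B0,B1,B2} = {B0}; idom=B0
  B3: preds {B2,B5}: {B0,B1,B2} ∩ {B0,B1,B2,B3,B5} = {B0,B1,B2}; idom=B2
  B6: preds {B0,B2,B4}: {B0} ∩ {B0,B1,B2} ∩ {B0,B1,B2,B3,B4} = {B0}; idom=B0

DF walk-up:
  B1←B0: walk · to B0
  B1←B2: walk B2→B1 to B0
  B3←B2: walk · to B2
  B3←B5: walk B5→B3 to B2
  B6←B0: walk · to B0
  B6←B2: walk B2→B1 to B0
  B6←B4: walk B4→B3→B2→B1 to B0
  DF(B0)=∅
  DF(B1)={B1,B6}
  DF(B2)={B1,B6}
  DF(B3)={B3,B6}
  DF(B4)={B6}
  DF(B5)={B3}
  DF(B6)=∅
  DF(B7)=∅

φ for k: defs {B1,B3}
  DF⁺ = {B1,B3,B6}

Answer: ["B1", "B3", "B6"]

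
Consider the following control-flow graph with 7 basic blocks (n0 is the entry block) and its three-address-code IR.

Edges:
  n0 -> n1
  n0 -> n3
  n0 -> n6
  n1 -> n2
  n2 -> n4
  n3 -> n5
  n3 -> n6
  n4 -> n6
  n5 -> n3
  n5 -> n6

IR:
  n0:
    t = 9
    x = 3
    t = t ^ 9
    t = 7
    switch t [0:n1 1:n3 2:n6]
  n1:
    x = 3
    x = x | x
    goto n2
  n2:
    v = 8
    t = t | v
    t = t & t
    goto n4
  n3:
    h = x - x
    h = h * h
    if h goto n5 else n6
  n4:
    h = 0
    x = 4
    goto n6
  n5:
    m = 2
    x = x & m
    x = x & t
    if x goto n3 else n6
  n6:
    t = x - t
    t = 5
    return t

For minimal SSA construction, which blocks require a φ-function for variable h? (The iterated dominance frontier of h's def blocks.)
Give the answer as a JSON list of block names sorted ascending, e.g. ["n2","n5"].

idom tree: n1←n0 n2←n1 n3←n0 n4←n2 n5←n3 n6←n0
Join-block Dom:
  n3: preds {n0,n5}: {n0} ∩ {n0,n3,n5} = {n0}; idom=n0
  n6: preds {n0,n3,n4,n5}: {n0} ∩ {n0,n3} ∩ {n0,n1,n2,n4} ∩ {n0,n3,n5} = {n0}; idom=n0

DF derivation:
  join n3 pred n0: · stop@n0
  join n3 pred n5: n5→n3 stop@n0
  join n6 pred n0: · stop@n0
  join n6 pred n3: n3 stop@n0
  join n6 pred n4: n4→n2→n1 stop@n0
  join n6 pred n5: n5→n3 stop@n0
  n0 → ∅
  n1 → {n6}
  n2 → {n6}
  n3 → {n3,n6}
  n4 → {n6}
  n5 → {n3,n6}
  n6 → ∅

φ for h: defs {n3,n4}
  DF⁺ = {n3,n6}

Answer: ["n3", "n6"]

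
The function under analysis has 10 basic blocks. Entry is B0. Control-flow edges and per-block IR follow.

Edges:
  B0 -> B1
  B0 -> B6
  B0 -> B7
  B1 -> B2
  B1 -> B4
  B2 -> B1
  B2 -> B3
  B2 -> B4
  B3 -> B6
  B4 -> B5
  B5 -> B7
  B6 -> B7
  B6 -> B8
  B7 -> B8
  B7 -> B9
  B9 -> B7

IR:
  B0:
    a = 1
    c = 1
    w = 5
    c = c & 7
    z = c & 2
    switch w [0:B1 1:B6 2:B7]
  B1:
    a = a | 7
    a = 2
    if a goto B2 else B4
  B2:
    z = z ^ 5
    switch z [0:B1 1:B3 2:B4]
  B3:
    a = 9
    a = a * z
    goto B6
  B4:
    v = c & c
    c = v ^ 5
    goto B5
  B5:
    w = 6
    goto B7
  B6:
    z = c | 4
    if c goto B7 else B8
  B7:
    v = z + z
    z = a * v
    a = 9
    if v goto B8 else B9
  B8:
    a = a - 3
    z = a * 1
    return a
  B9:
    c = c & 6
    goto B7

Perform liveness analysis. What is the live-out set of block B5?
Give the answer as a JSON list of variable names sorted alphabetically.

Answer: ["a", "c", "z"]

Analysis:
Block summaries:
  B0: def={a,c,w,z} ue=∅
  B1: def={a} ue={a}
  B2: def={z} ue={z}
  B3: def={a} ue={z}
  B4: def={c,v} ue={c}
  B5: def={w} ue=∅
  B6: def={z} ue={c}
  B7: def={a,v,z} ue={a,z}
  B8: def={a,z} ue={a}
  B9: def={c} ue={c}

Backward fixpoint:
  B0: in=∅ out={a,c,z}
  B1: in={a,c,z} out={a,c,z}
  B2: in={a,c,z} out={a,c,z}
  B3: in={c,z} out={a,c}
  B4: in={a,c,z} out={a,c,z}
  B5: in={a,c,z} out={a,c,z}
  B6: in={a,c} out={a,c,z}
  B7: in={a,c,z} out={a,c,z}
  B8: in={a} out=∅
  B9: in={a,c,z} out={a,c,z}

live-out(B5) = ["a", "c", "z"]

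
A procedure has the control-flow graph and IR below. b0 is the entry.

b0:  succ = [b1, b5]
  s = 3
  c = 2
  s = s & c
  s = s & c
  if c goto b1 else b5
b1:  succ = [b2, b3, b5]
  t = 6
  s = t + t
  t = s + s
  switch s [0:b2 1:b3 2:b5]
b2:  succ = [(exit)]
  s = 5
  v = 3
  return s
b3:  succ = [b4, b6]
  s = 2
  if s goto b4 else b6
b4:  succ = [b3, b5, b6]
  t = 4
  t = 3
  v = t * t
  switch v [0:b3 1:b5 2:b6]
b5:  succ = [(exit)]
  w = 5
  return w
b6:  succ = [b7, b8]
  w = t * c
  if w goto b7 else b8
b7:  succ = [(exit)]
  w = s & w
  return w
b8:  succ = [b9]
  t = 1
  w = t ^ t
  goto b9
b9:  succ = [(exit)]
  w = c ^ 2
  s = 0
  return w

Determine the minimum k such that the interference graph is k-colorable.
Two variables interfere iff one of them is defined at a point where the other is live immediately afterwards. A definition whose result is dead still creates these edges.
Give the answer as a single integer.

Answer: 4

Working:
Block summaries:
  b0: {c,s} / ∅
  b1: {s,t} / ∅
  b2: {s,v} / ∅
  b3: {s} / ∅
  b4: {t,v} / ∅
  b5: {w} / ∅
  b6: {w} / {c,t}
  b7: {w} / {s,w}
  b8: {t,w} / ∅
  b9: {s,w} / {c}

Live sets:
  live b0: ∅→{c}
  live b1: {c}→{c,t}
  live b2: ∅→∅
  live b3: {c,t}→{c,s,t}
  live b4: {c,s}→{c,s,t}
  live b5: ∅→∅
  live b6: {c,s,t}→{c,s,w}
  live b7: {s,w}→∅
  live b8: {c}→{c}
  live b9: {c}→∅

Interfere edges:
  c↔{s,t,v,w}
  s↔{c,t,v,w}
  t↔{c,s,v}
  v↔{c,s,t}
  w↔{c,s}

Colouring:
  clique {c,s,t,v} ⇒ need ≥ 4
  assign c→c0 s→c1 t→c2 v→c3 w→c2 — no edge inside a register ⇒ χ ≤ 4
  χ = 4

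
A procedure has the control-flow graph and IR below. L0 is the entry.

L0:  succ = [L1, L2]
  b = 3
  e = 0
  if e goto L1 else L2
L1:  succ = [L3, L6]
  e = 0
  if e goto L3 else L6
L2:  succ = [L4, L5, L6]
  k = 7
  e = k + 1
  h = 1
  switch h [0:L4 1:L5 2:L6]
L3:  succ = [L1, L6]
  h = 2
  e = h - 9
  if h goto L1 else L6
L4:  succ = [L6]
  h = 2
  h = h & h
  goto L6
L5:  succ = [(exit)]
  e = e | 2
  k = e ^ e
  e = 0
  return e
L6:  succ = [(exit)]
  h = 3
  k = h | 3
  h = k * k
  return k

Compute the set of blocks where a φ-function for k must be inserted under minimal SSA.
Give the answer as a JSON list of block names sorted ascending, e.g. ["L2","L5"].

idom tree: L1←L0 L2←L0 L3←L1 L4←L2 L5←L2 L6←L0
Join-block Dom:
  L1: preds {L0,L3}: {L0} ∩ {L0,L1,L3} = {L0}; idom=L0
  L6: preds {L1,L2,L3,L4}: {L0,L1} ∩ {L0,L2} ∩ {L0,L1,L3} ∩ {L0,L2,L4} = {L0}; idom=L0

DF derivation:
  join L1 pred L0: · stop@L0
  join L1 pred L3: L3→L1 stop@L0
  join L6 pred L1: L1 stop@L0
  join L6 pred L2: L2 stop@L0
  join L6 pred L3: L3→L1 stop@L0
  join L6 pred L4: L4→L2 stop@L0
  L0: DF=∅
  L1: DF={L1,L6}
  L2: DF={L6}
  L3: DF={L1,L6}
  L4: DF={L6}
  L5: DF=∅
  L6: DF=∅

φ for k: defs {L2,L5,L6}
  DF⁺ = {L6}

Answer: ["L6"]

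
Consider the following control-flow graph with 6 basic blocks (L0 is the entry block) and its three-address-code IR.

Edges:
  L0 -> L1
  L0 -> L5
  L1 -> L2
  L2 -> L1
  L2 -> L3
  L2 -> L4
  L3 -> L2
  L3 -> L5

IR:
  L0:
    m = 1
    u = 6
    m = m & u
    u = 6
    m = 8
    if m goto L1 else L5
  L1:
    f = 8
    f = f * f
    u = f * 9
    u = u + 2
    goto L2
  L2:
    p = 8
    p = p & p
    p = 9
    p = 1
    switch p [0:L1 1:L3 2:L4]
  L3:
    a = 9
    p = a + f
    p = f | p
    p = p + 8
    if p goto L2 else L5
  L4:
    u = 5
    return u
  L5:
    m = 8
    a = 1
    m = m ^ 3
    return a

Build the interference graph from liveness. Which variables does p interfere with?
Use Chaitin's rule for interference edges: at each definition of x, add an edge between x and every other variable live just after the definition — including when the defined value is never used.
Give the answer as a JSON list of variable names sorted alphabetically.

Answer: ["f"]

Working:
def/use:
  L0 def {m,u} use ∅
  L1 def {f,u} use ∅
  L2 def {p} use ∅
  L3 def {a,p} use {f}
  L4 def {u} use ∅
  L5 def {a,m} use ∅

Liveness:
  live L0: ∅→∅
  live L1: ∅→{f}
  live L2: {f}→{f}
  live L3: {f}→{f}
  live L4: ∅→∅
  live L5: ∅→∅

Interfere edges:
  a — {f,m}
  f — {a,p,u}
  m — {a,u}
  p — {f}
  u — {f,m}

N(p) = ["f"]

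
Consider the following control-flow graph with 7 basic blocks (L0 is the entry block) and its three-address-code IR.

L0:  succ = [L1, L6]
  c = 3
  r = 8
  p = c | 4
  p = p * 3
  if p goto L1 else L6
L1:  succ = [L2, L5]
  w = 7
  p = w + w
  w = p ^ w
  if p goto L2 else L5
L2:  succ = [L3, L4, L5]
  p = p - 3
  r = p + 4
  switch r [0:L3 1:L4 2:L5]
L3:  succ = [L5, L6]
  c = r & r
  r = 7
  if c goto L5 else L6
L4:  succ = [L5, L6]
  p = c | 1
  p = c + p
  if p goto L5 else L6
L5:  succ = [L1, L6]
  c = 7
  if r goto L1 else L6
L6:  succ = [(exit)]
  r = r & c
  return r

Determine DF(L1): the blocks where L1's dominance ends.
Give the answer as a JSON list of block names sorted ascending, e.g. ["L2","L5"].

idom tree: L1←L0 L2←L1 L3←L2 L4←L2 L5←L1 L6←L0
Dom∩ at merges:
  L1: preds {L0,L5}: {L0} ∩ {L0,L1,L5} = {L0}; idom=L0
  L5: preds {L1,L2,L3,L4}: {L0,L1} ∩ {L0,L1,L2} ∩ {L0,L1,L2,L3} ∩ {L0,L1,L2,L4} = {L0,L1}; idom=L1
  L6: preds {L0,L3,L4,L5}: {L0} ∩ {L0,L1,L2,L3} ∩ {L0,L1,L2,L4} ∩ {L0,L1,L5} = {L0}; idom=L0

DF derivation:
  L1←L0: walk · to L0
  L1←L5: walk L5→L1 to L0
  L5←L1: walk · to L1
  L5←L2: walk L2 to L1
  L5←L3: walk L3→L2 to L1
  L5←L4: walk L4→L2 to L1
  L6←L0: walk · to L0
  L6←L3: walk L3→L2→L1 to L0
  L6←L4: walk L4→L2→L1 to L0
  L6←L5: walk L5→L1 to L0
  L0 → ∅
  L1 → {L1,L6}
  L2 → {L5,L6}
  L3 → {L5,L6}
  L4 → {L5,L6}
  L5 → {L1,L6}
  L6 → ∅

DF(L1) = ["L1", "L6"]

Answer: ["L1", "L6"]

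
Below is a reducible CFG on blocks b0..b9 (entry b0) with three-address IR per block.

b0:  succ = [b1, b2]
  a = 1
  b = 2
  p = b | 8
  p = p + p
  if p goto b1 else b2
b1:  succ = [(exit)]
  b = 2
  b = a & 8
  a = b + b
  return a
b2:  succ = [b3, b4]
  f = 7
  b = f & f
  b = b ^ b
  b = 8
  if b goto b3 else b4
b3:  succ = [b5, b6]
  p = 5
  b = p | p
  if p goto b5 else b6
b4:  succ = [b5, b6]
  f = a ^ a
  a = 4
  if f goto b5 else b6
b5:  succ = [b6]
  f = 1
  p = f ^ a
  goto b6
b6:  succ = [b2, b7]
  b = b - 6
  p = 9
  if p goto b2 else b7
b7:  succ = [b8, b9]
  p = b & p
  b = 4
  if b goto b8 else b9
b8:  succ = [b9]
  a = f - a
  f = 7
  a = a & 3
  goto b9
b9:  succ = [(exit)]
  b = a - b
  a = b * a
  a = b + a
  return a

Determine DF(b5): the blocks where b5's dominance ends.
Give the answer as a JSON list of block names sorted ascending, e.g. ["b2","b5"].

Answer: ["b6"]

Analysis:
idom tree: b1←b0 b2←b0 b3←b2 b4←b2 b5←b2 b6←b2 b7←b6 b8←b7 b9←b7
Dom∩ at merges:
  b2: preds {b0,b6}: {b0} ∩ {b0,b2,b6} = {b0}; idom=b0
  b5: preds {b3,b4}: {b0,b2,b3} ∩ {b0,b2,b4} = {b0,b2}; idom=b2
  b6: preds {b3,b4,b5}: {b0,b2,b3} ∩ {b0,b2,b4} ∩ {b0,b2,b5} = {b0,b2}; idom=b2
  b9: preds {b7,b8}: {b0,b2,b6,b7} ∩ {b0,b2,b6,b7,b8} = {b0,b2,b6,b7}; idom=b7

DF walk-up:
  b2←b0: walk · to b0
  b2←b6: walk b6→b2 to b0
  b5←b3: walk b3 to b2
  b5←b4: walk b4 to b2
  b6←b3: walk b3 to b2
  b6←b4: walk b4 to b2
  b6←b5: walk b5 to b2
  b9←b7: walk · to b7
  b9←b8: walk b8 to b7
  b0 → ∅
  b1 → ∅
  b2 → {b2}
  b3 → {b5,b6}
  b4 → {b5,b6}
  b5 → {b6}
  b6 → {b2}
  b7 → ∅
  b8 → {b9}
  b9 → ∅

DF(b5) = ["b6"]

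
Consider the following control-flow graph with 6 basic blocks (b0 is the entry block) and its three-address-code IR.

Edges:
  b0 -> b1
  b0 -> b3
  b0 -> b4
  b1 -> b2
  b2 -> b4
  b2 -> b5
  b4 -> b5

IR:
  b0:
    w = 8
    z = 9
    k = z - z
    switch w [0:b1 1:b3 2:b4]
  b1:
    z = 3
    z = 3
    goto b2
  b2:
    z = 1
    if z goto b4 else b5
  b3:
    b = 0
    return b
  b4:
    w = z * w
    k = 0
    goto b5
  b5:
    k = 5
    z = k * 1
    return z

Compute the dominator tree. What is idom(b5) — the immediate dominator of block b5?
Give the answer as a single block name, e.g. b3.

Answer: b0

Working:
idom tree: b1←b0 b2←b1 b3←b0 b4←b0 b5←b0
Dom∩ at merges:
  b4: preds {b0,b2}: {b0} ∩ {b0,b1,b2} = {b0}; idom=b0
  b5: preds {b2,b4}: {b0,b1,b2} ∩ {b0,b4} = {b0}; idom=b0

idom(b5) = b0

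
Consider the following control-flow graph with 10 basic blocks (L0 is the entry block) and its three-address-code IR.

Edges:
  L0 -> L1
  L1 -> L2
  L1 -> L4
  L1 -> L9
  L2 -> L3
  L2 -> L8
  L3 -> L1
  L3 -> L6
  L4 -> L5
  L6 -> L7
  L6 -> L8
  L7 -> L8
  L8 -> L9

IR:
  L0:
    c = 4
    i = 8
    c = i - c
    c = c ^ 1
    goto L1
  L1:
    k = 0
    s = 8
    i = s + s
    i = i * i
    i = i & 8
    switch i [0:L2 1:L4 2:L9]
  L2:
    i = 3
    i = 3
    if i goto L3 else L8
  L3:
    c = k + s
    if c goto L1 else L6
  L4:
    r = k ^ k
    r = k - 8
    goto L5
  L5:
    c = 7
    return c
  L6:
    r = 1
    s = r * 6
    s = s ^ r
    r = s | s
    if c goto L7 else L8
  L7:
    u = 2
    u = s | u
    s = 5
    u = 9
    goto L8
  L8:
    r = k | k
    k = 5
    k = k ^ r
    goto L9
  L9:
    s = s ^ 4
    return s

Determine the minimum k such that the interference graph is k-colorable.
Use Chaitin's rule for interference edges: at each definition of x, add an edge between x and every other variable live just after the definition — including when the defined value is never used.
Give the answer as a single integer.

Answer: 4

Working:
Per-block:
  L0 def {c,i} use ∅
  L1 def {i,k,s} use ∅
  L2 def {i} use ∅
  L3 def {c} use {k,s}
  L4 def {r} use {k}
  L5 def {c} use ∅
  L6 def {r,s} use {c}
  L7 def {s,u} use {s}
  L8 def {k,r} use {k}
  L9 def {s} use {s}

Liveness:
  L0 li=∅ lo=∅
  L1 li=∅ lo={k,s}
  L2 li={k,s} lo={k,s}
  L3 li={k,s} lo={c,k}
  L4 li={k} lo=∅
  L5 li=∅ lo=∅
  L6 li={c,k} lo={k,s}
  L7 li={k,s} lo={k,s}
  L8 li={k,s} lo={s}
  L9 li={s} lo=∅

Conflict graph:
  c — {i,k,r,s}
  i — {c,k,s}
  k — {c,i,r,s,u}
  r — {c,k,s}
  s — {c,i,k,r,u}
  u — {k,s}

Registers:
  clique {c,i,k,s} ⇒ need ≥ 4
  4-colouring: R0={k}  R1={s}  R2={c,u}  R3={i,r}
  χ = 4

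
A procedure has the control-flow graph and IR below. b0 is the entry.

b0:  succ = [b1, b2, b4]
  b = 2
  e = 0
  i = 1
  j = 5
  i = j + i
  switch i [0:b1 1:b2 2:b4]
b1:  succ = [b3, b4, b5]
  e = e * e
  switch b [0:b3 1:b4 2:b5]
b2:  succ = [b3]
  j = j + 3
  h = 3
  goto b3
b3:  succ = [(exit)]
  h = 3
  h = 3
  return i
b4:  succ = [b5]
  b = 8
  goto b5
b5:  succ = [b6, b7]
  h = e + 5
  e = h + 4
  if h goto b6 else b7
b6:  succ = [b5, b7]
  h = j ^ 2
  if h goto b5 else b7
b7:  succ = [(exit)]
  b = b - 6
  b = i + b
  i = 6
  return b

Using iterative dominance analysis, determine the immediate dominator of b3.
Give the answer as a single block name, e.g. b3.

Answer: b0

Working:
idom tree: b1←b0 b2←b0 b3←b0 b4←b0 b5←b0 b6←b5 b7←b5
Join-block Dom:
  b3: preds {b1,b2}: {b0,b1} ∩ {b0,b2} = {b0}; idom=b0
  b4: preds {b0,b1}: {b0} ∩ {b0,b1} = {b0}; idom=b0
  b5: preds {b1,b4,b6}: {b0,b1} ∩ {b0,b4} ∩ {b0,b5,b6} = {b0}; idom=b0
  b7: preds {b5,b6}: {b0,b5} ∩ {b0,b5,b6} = {b0,b5}; idom=b5

idom(b3) = b0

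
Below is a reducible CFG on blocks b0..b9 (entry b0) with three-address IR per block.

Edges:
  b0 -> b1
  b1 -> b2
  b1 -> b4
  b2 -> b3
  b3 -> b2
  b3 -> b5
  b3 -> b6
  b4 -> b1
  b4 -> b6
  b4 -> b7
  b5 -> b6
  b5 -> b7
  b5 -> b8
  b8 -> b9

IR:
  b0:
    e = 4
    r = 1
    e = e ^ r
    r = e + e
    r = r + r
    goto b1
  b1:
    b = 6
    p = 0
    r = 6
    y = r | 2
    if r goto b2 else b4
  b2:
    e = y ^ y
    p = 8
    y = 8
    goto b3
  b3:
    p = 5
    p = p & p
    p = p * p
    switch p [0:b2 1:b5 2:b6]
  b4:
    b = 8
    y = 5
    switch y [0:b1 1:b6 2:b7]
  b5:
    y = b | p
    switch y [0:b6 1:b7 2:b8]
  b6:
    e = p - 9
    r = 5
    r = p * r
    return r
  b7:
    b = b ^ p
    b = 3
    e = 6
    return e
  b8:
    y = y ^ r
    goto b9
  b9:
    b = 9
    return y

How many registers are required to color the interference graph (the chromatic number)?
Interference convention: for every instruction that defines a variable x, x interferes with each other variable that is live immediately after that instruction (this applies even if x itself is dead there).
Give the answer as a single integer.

Block summaries:
  b0: {e,r} / ∅
  b1: {b,p,r,y} / ∅
  b2: {e,p,y} / {y}
  b3: {p} / ∅
  b4: {b,y} / ∅
  b5: {y} / {b,p}
  b6: {e,r} / {p}
  b7: {b,e} / {b,p}
  b8: {y} / {r,y}
  b9: {b} / {y}

Liveness:
  live b0: ∅→∅
  live b1: ∅→{b,p,r,y}
  live b2: {b,r,y}→{b,r,y}
  live b3: {b,r,y}→{b,p,r,y}
  live b4: {p}→{b,p}
  live b5: {b,p,r}→{b,p,r,y}
  live b6: {p}→∅
  live b7: {b,p}→∅
  live b8: {r,y}→{y}
  live b9: {y}→∅

Interfere edges:
  b — {e,p,r,y}
  e — {b,p,r}
  p — {b,e,r,y}
  r — {b,e,p,y}
  y — {b,p,r}

Registers:
  {b,e,p,r} pairwise interfere (4-clique) ⇒ χ ≥ 4
  assign b→c0 e→c3 p→c1 r→c2 y→c3 — no edge inside a register ⇒ χ ≤ 4
  χ = 4

Answer: 4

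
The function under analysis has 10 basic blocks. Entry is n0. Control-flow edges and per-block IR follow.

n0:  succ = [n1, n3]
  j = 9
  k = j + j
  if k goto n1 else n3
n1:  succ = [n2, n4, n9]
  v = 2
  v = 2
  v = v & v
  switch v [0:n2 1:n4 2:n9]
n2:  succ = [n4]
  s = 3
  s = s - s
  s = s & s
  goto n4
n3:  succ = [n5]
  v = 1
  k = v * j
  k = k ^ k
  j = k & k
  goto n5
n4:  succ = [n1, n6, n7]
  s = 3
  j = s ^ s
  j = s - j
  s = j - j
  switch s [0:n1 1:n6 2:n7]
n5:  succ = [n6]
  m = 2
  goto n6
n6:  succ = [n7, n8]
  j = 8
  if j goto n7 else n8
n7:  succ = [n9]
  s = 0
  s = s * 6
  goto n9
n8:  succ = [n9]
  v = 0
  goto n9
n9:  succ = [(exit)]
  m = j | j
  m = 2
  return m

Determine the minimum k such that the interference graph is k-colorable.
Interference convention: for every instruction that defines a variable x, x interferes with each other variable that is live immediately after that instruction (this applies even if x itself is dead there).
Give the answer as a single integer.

Block summaries:
  n0: {j,k} / ∅
  n1: {v} / ∅
  n2: {s} / ∅
  n3: {j,k,v} / {j}
  n4: {j,s} / ∅
  n5: {m} / ∅
  n6: {j} / ∅
  n7: {s} / ∅
  n8: {v} / ∅
  n9: {m} / {j}

Backward fixpoint:
  live n0: ∅→{j}
  live n1: {j}→{j}
  live n2: ∅→∅
  live n3: {j}→∅
  live n4: ∅→{j}
  live n5: ∅→∅
  live n6: ∅→{j}
  live n7: {j}→{j}
  live n8: {j}→{j}
  live n9: {j}→∅

Conflict graph:
  j — {k,s,v}
  k — {j}
  m — ∅
  s — {j}
  v — {j}

Colouring:
  lower bound: {j,k} mutually conflict ⇒ χ ≥ 2
  2-colouring: c0={j,m}  c1={k,s,v}
  χ = 2

Answer: 2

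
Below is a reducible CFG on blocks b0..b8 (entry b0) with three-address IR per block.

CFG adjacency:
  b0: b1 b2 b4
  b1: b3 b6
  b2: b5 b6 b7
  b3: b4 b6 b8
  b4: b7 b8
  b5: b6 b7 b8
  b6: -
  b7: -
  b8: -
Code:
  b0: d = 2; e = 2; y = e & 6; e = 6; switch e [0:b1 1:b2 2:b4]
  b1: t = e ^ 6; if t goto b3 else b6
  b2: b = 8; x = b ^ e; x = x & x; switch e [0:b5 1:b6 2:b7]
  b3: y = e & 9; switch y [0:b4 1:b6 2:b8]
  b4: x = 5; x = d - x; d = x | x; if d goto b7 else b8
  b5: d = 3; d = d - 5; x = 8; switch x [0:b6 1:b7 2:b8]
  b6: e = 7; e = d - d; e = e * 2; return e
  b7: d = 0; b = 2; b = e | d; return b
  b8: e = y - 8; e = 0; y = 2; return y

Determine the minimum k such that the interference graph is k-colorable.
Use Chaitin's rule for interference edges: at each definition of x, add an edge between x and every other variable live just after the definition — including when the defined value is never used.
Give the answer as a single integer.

Per-block:
  b0: {d,e,y} / ∅
  b1: {t} / {e}
  b2: {b,x} / {e}
  b3: {y} / {e}
  b4: {d,x} / {d}
  b5: {d,x} / ∅
  b6: {e} / {d}
  b7: {b,d} / {e}
  b8: {e,y} / {y}

Live sets:
  b0 li=∅ lo={d,e,y}
  b1 li={d,e} lo={d,e}
  b2 li={d,e,y} lo={d,e,y}
  b3 li={d,e} lo={d,e,y}
  b4 li={d,e,y} lo={e,y}
  b5 li={e,y} lo={d,e,y}
  b6 li={d} lo=∅
  b7 li={e} lo=∅
  b8 li={y} lo=∅

Interference:
  b: {d,e,y}
  d: {b,e,t,x,y}
  e: {b,d,t,x,y}
  t: {d,e}
  x: {d,e,y}
  y: {b,d,e,x}

Colouring:
  {b,d,e,y} pairwise interfere (4-clique) ⇒ χ ≥ 4
  4-colouring: c0={d}  c1={e}  c2={t,y}  c3={b,x}
  χ = 4

Answer: 4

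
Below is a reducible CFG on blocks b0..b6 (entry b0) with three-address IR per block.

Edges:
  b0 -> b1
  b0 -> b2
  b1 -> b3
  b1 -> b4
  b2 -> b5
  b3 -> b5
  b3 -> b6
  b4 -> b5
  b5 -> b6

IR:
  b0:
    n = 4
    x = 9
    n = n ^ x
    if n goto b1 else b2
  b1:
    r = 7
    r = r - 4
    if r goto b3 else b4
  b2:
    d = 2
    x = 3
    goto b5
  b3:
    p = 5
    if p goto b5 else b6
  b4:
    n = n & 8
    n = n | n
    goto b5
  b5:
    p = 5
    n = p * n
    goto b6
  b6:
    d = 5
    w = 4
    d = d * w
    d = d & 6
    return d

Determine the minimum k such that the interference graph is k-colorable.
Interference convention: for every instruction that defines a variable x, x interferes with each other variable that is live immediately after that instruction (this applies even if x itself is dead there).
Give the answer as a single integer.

Answer: 2

Working:
def/use:
  b0: def={n,x} ue=∅
  b1: def={r} ue=∅
  b2: def={d,x} ue=∅
  b3: def={p} ue=∅
  b4: def={n} ue={n}
  b5: def={n,p} ue={n}
  b6: def={d,w} ue=∅

Live sets:
  b0 li=∅ lo={n}
  b1 li={n} lo={n}
  b2 li={n} lo={n}
  b3 li={n} lo={n}
  b4 li={n} lo={n}
  b5 li={n} lo=∅
  b6 li=∅ lo=∅

Conflict graph:
  d — {n,w}
  n — {d,p,r,x}
  p — {n}
  r — {n}
  w — {d}
  x — {n}

Colouring:
  lower bound: {d,n} mutually conflict ⇒ χ ≥ 2
  2-colouring: r0={n,w}  r1={d,p,r,x}
  χ = 2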